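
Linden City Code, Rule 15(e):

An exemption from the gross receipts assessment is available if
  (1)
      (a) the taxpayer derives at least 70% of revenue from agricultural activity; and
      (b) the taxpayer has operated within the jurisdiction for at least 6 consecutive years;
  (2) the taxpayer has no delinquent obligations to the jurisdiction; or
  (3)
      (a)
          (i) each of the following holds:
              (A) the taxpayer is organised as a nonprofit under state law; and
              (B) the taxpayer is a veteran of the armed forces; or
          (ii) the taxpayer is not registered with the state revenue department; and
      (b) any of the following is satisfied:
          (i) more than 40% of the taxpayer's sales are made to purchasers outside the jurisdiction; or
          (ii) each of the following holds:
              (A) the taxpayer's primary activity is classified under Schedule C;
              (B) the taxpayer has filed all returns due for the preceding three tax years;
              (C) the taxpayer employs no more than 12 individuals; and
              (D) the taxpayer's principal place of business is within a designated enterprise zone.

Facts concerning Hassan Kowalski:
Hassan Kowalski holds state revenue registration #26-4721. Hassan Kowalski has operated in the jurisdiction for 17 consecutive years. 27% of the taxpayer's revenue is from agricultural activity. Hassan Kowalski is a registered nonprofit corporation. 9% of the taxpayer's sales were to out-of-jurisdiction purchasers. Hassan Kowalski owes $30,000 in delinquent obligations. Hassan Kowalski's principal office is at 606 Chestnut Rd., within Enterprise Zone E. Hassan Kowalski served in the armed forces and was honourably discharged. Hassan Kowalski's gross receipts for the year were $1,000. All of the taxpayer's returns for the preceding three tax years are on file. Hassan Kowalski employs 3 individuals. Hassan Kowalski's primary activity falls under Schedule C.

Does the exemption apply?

Yes — exempt.

(a) ≥70% agricultural — not met.
(b) ≥ 6 yrs in jurisdiction — satisfied.
So (1) is not satisfied (F AND T).
(2) no delinquency — not satisfied.
(A) nonprofit — satisfied.
(B) veteran — met.
(i): T AND T → true.
(ii) not (state-registered) — fails.
(a) = T OR F = true.
(i) >40% out-of-jur. sales — not satisfied.
(A) Schedule C activity — holds.
(B) returns current — holds.
(C) ≤ 12 employees — satisfied.
(D) in enterprise zone — holds.
(ii) = T AND T AND T AND T = true.
So (b) is satisfied (F OR T).
So (3) is satisfied (T AND T).
Overall: F OR F OR T → true.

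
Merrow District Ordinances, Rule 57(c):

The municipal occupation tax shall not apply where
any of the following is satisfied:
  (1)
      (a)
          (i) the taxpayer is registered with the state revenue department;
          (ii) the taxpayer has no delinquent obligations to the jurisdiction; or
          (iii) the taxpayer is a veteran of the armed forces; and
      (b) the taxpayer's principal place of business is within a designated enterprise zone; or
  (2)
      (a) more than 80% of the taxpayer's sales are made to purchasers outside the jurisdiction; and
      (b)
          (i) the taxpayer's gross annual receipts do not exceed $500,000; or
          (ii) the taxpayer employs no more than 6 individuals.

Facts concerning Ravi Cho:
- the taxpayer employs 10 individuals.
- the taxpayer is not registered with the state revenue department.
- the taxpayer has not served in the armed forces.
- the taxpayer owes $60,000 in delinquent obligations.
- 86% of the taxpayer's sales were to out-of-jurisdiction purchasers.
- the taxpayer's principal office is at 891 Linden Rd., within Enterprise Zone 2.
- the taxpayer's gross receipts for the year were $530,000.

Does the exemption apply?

(i) state-registered — fails.
(ii) no delinquency — not satisfied.
(iii) veteran — not met.
(a): F OR F OR F → false.
(b) in enterprise zone — satisfied.
(1) = F AND T = false.
(a) >80% out-of-jur. sales — satisfied.
(i) receipts ≤ $500,000 — not met.
(ii) ≤ 6 employees — fails.
(b): F OR F → false.
(2) = T AND F = false.
Overall: F OR F → false.

No — not exempt.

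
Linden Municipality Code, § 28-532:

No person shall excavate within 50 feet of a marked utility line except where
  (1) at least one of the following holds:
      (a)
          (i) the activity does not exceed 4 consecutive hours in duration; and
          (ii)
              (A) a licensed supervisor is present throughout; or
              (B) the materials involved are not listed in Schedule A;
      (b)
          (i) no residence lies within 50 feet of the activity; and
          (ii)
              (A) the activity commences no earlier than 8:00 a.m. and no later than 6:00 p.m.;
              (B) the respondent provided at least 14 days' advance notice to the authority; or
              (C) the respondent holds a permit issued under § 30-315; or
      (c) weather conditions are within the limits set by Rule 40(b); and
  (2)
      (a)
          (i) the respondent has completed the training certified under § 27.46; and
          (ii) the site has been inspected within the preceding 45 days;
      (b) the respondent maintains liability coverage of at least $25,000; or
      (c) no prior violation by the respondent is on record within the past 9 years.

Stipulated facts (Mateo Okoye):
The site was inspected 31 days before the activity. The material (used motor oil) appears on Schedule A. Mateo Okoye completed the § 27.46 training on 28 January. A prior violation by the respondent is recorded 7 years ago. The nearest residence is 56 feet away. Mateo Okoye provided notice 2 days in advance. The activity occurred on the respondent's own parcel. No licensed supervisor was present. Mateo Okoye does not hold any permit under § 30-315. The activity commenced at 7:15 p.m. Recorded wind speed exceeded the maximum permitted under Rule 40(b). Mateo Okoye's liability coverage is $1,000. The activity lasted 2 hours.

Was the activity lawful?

No — unlawful.

(i) ≤ 4 hrs duration — met.
(A) supervisor present — fails.
(B) not (Schedule A material) — not satisfied.
So (ii) is not satisfied (F OR F).
So (a) is not satisfied (T AND F).
(i) no residence in 50 ft — holds.
(A) start within hours — fails.
(B) ≥14 days' notice — not satisfied.
(C) holds permit — not met.
So (ii) is not satisfied (F OR F OR F).
So (b) is not satisfied (T AND F).
(c) weather ok — not satisfied.
So (1) is not satisfied (F OR F OR F).
(i) training certified — holds.
(ii) site inspected — met.
(a) = T AND T = true.
(b) coverage ≥ $25,000 — not satisfied.
(c) no prior violation — not satisfied.
(2) = T OR F OR F = true.
So Overall is not satisfied (F AND T).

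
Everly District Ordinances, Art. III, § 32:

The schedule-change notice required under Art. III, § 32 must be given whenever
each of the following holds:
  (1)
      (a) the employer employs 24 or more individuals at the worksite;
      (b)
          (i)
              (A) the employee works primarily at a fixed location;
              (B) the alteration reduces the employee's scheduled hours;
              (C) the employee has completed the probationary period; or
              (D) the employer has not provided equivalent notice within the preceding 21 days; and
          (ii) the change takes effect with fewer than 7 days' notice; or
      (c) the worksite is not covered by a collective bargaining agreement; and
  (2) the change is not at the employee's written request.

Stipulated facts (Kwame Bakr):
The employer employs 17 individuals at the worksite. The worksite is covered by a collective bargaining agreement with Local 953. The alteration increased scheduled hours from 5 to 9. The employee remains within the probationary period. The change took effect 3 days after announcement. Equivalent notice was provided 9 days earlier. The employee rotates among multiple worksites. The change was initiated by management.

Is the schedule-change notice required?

No — not required.

(a) ≥ 24 at site — fails.
(A) fixed location — fails.
(B) hours reduced — fails.
(C) past probation — not met.
(D) no recent notice — fails.
So (i) is not satisfied (F OR F OR F OR F).
(ii) < 7 days' notice — satisfied.
(b): F AND T → false.
(c) no CBA — fails.
So (1) is not satisfied (F OR F OR F).
(2) not employee-requested — satisfied.
Overall = F AND T = false.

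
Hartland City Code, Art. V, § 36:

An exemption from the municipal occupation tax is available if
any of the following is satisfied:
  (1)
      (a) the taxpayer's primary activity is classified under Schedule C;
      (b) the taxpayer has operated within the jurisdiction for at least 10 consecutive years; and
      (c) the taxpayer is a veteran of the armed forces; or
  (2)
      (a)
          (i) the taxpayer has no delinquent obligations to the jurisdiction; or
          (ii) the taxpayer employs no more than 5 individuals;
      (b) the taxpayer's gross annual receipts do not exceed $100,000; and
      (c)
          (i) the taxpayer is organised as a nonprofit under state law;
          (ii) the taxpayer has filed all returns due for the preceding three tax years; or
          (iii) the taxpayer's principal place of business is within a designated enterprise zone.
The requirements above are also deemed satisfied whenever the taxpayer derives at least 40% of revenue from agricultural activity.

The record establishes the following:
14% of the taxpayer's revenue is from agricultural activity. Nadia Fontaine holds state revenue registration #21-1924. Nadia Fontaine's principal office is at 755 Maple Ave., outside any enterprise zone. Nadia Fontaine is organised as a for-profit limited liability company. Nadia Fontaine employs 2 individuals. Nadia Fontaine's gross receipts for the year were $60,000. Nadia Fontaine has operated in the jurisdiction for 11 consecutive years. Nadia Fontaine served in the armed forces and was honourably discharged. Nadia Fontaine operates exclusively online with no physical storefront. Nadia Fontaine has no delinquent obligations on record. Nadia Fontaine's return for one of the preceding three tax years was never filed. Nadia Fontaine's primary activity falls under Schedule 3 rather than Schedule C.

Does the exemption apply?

(a) Schedule C activity — fails.
(b) ≥ 10 yrs in jurisdiction — satisfied.
(c) veteran — holds.
(1) = F AND T AND T = false.
(i) no delinquency — met.
(ii) ≤ 5 employees — met.
(a) = T OR T = true.
(b) receipts ≤ $100,000 — holds.
(i) nonprofit — fails.
(ii) returns current — not met.
(iii) in enterprise zone — fails.
(c): F OR F OR F → false.
(2) = T AND T AND F = false.
So Overall is not satisfied (F OR F).
Exception (≥40% agricultural) — not satisfied.
Result: main false OR exception false → false.

No — not exempt.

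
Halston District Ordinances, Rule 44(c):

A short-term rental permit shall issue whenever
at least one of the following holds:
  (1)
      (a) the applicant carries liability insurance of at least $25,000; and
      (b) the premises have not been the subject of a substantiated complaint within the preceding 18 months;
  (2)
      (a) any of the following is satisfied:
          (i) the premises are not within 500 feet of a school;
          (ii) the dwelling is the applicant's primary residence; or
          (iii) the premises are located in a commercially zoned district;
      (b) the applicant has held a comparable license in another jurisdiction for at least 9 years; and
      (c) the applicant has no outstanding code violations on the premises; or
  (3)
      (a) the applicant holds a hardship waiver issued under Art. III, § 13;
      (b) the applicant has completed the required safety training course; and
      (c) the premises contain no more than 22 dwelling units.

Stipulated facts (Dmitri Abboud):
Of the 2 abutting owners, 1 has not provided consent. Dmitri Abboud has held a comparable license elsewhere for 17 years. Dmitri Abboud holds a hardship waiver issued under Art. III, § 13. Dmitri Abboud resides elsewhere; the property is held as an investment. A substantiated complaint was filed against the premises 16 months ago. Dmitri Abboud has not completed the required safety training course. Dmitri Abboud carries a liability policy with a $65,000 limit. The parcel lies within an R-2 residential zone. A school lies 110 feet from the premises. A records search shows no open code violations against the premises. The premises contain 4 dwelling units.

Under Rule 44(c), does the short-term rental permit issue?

No — denied.

(a) insurance ≥ $25,000 — met.
(b) no complaint in 18 mo. — not met.
So (1) is not satisfied (T AND F).
(i) ≥500 ft from school — not satisfied.
(ii) primary residence — not met.
(iii) commercially zoned — fails.
(a) = F OR F OR F = false.
(b) prior license ≥ 9 yr — satisfied.
(c) no code violations — satisfied.
So (2) is not satisfied (F AND T AND T).
(a) hardship waiver — met.
(b) safety training — not met.
(c) ≤ 22 units — met.
(3) = T AND F AND T = false.
Overall: F OR F OR F → false.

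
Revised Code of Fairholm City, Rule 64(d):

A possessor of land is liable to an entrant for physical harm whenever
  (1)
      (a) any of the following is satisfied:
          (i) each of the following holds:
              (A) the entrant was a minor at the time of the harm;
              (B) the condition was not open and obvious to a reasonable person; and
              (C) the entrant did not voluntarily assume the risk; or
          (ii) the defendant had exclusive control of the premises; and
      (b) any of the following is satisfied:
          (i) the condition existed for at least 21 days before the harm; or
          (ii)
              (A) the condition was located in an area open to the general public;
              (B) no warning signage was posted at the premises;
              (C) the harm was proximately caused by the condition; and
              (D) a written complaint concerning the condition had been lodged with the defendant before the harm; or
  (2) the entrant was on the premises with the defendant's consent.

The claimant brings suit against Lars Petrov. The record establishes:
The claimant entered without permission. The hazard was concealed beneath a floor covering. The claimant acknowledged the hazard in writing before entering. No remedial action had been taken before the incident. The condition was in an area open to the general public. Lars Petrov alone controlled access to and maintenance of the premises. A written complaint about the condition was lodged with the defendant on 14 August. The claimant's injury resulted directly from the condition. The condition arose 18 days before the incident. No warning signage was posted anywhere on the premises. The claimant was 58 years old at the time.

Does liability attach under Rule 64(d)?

(A) entrant a minor — not satisfied.
(B) not open/obvious — satisfied.
(C) no assumed risk — not met.
So (i) is not satisfied (F AND T AND F).
(ii) exclusive control — satisfied.
So (a) is satisfied (F OR T).
(i) condition ≥21 days old — fails.
(A) public area — holds.
(B) no signage posted — holds.
(C) proximate cause — satisfied.
(D) complaint lodged — met.
So (ii) is satisfied (T AND T AND T AND T).
So (b) is satisfied (F OR T).
So (1) is satisfied (T AND T).
(2) consent to enter — not met.
So Overall is satisfied (T OR F).

Yes — liable.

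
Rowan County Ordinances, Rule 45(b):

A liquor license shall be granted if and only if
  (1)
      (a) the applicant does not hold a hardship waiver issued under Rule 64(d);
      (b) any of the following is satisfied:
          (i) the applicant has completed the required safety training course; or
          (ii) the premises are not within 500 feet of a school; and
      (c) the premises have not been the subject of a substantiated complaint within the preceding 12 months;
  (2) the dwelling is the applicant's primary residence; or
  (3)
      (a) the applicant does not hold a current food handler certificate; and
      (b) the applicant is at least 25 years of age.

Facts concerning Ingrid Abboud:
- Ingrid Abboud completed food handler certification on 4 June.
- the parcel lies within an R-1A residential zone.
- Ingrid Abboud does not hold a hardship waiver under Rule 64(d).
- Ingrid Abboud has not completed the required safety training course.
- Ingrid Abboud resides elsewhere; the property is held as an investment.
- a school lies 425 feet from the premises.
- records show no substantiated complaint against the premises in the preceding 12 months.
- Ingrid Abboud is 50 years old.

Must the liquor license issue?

No — denied.

(a) not (hardship waiver) — met.
(i) safety training — fails.
(ii) ≥500 ft from school — fails.
So (b) is not satisfied (F OR F).
(c) no complaint in 12 mo. — met.
(1) = T AND F AND T = false.
(2) primary residence — not satisfied.
(a) not (food handler cert.) — not satisfied.
(b) age ≥ 25 — satisfied.
(3): F AND T → false.
Overall = F OR F OR F = false.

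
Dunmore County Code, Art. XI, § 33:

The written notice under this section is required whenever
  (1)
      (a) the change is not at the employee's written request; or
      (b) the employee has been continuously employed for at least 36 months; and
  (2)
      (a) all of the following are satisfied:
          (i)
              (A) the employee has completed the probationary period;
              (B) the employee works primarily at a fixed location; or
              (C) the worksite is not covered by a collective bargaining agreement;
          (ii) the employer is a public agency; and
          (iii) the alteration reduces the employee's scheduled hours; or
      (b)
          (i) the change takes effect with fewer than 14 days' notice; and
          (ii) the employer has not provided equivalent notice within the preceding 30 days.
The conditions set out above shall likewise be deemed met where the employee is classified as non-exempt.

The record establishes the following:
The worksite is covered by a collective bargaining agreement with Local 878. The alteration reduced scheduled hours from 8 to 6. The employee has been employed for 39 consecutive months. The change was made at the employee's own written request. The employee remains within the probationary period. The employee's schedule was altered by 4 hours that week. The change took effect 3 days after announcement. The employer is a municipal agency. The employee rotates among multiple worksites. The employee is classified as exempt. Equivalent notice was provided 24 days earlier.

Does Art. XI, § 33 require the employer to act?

(a) not employee-requested — fails.
(b) tenure ≥ 36 mo. — holds.
(1): F OR T → true.
(A) past probation — not met.
(B) fixed location — not satisfied.
(C) no CBA — not satisfied.
(i) = F OR F OR F = false.
(ii) public agency — satisfied.
(iii) hours reduced — satisfied.
(a): F AND T AND T → false.
(i) < 14 days' notice — met.
(ii) no recent notice — fails.
(b): T AND F → false.
(2) = F OR F = false.
Overall = T AND F = false.
Exception (non-exempt) — not satisfied.
Result: main false OR exception false → false.

No — not required.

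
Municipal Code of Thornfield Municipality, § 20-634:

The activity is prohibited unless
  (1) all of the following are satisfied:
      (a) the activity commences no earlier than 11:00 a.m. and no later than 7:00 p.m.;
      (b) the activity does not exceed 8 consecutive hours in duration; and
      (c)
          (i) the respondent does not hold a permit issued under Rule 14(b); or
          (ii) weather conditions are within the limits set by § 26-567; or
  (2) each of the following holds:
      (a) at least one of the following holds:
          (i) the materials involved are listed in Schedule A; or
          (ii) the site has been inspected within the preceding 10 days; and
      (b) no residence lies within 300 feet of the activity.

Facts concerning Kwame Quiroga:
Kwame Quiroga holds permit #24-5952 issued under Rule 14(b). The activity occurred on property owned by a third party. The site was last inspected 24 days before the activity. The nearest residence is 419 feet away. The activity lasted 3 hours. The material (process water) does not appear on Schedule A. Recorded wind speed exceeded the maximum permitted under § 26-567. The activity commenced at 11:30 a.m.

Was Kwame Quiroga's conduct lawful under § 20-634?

No — unlawful.

(a) start within hours — holds.
(b) ≤ 8 hrs duration — holds.
(i) not (holds permit) — not met.
(ii) weather ok — fails.
So (c) is not satisfied (F OR F).
(1) = T AND T AND F = false.
(i) Schedule A material — fails.
(ii) site inspected — not met.
(a) = F OR F = false.
(b) no residence in 300 ft — holds.
So (2) is not satisfied (F AND T).
So Overall is not satisfied (F OR F).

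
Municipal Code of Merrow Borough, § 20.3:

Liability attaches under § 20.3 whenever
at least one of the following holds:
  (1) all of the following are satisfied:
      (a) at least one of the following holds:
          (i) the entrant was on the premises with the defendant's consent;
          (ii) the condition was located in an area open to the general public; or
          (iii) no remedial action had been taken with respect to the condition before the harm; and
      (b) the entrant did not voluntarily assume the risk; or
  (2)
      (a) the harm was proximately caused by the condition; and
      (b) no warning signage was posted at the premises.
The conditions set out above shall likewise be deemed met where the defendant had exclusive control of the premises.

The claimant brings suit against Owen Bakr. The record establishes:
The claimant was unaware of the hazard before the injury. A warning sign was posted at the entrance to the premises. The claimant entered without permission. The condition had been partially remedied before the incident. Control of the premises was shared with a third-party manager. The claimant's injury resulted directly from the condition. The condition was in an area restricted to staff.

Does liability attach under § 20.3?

(i) consent to enter — not met.
(ii) public area — not met.
(iii) no remedial action — not met.
(a): F OR F OR F → false.
(b) no assumed risk — met.
(1): F AND T → false.
(a) proximate cause — satisfied.
(b) no signage posted — not met.
(2) = T AND F = false.
Overall = F OR F = false.
Exception (exclusive control) — not satisfied.
Result: main false OR exception false → false.

No — not liable.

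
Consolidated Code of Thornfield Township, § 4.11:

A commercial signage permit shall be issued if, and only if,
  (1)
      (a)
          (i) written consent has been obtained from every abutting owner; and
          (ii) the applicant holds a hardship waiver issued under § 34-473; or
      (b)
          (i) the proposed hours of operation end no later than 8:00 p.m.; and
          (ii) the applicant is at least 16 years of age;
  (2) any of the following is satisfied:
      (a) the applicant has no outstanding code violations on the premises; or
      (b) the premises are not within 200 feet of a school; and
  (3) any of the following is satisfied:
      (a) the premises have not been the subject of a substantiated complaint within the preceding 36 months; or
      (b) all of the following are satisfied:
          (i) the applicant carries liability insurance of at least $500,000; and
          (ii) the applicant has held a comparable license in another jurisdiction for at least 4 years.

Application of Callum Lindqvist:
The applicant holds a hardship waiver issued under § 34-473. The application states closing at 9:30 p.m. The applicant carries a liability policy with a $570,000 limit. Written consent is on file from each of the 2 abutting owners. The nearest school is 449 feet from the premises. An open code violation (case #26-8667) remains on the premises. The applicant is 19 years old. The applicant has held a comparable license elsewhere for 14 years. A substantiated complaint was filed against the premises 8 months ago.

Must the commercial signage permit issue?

(i) all abutters consent — met.
(ii) hardship waiver — holds.
So (a) is satisfied (T AND T).
(i) closes by 8 p.m. — not met.
(ii) age ≥ 16 — holds.
So (b) is not satisfied (F AND T).
So (1) is satisfied (T OR F).
(a) no code violations — not met.
(b) ≥200 ft from school — satisfied.
(2) = F OR T = true.
(a) no complaint in 36 mo. — not satisfied.
(i) insurance ≥ $500,000 — met.
(ii) prior license ≥ 4 yr — holds.
(b) = T AND T = true.
So (3) is satisfied (F OR T).
Overall: T AND T AND T → true.

Yes — granted.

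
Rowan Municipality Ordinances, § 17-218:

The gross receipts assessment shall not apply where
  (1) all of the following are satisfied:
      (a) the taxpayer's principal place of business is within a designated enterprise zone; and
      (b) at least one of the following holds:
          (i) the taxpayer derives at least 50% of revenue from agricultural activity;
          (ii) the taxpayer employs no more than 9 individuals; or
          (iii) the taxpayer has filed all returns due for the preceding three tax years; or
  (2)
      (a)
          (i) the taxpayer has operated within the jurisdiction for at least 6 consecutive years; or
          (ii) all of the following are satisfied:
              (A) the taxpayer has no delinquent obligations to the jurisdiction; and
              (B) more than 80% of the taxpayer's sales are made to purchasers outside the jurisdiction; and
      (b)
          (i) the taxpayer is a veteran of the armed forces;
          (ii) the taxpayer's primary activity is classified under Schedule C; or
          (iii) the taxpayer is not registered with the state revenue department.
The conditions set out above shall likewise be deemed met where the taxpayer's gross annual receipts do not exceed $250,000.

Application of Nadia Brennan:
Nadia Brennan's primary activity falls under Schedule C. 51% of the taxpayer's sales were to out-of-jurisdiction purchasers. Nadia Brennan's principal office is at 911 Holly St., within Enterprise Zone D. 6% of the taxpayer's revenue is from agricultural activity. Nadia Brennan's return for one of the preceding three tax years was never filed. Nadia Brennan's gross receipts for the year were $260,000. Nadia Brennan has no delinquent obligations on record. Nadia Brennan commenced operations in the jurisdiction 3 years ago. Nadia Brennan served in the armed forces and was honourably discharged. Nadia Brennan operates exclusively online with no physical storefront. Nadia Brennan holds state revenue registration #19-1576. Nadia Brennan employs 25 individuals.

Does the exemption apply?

No — not exempt.

(a) in enterprise zone — holds.
(i) ≥50% agricultural — fails.
(ii) ≤ 9 employees — not met.
(iii) returns current — not satisfied.
So (b) is not satisfied (F OR F OR F).
So (1) is not satisfied (T AND F).
(i) ≥ 6 yrs in jurisdiction — not satisfied.
(A) no delinquency — satisfied.
(B) >80% out-of-jur. sales — fails.
(ii) = T AND F = false.
So (a) is not satisfied (F OR F).
(i) veteran — met.
(ii) Schedule C activity — satisfied.
(iii) not (state-registered) — not met.
So (b) is satisfied (T OR T OR F).
So (2) is not satisfied (F AND T).
So Overall is not satisfied (F OR F).
Exception (receipts ≤ $250,000) — not satisfied.
Result: main false OR exception false → false.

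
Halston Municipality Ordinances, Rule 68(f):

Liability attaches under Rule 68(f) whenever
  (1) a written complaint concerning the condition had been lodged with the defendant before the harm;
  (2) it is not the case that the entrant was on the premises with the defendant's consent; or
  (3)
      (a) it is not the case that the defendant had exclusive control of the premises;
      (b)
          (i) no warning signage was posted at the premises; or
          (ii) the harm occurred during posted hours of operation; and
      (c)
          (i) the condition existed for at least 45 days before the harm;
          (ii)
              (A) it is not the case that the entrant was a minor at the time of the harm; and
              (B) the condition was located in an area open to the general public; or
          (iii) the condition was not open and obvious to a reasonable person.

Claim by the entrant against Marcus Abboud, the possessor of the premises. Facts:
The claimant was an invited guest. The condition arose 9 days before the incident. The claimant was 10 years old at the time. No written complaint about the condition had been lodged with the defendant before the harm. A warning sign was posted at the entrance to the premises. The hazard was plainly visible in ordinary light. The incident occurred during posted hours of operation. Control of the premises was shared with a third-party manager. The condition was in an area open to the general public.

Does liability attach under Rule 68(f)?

No — not liable.

(1) complaint lodged — not satisfied.
(2) not (consent to enter) — not satisfied.
(a) not (exclusive control) — holds.
(i) no signage posted — not met.
(ii) during posted hours — met.
(b) = F OR T = true.
(i) condition ≥45 days old — not satisfied.
(A) not (entrant a minor) — not met.
(B) public area — satisfied.
So (ii) is not satisfied (F AND T).
(iii) not open/obvious — not met.
(c): F OR F OR F → false.
(3) = T AND T AND F = false.
Overall = F OR F OR F = false.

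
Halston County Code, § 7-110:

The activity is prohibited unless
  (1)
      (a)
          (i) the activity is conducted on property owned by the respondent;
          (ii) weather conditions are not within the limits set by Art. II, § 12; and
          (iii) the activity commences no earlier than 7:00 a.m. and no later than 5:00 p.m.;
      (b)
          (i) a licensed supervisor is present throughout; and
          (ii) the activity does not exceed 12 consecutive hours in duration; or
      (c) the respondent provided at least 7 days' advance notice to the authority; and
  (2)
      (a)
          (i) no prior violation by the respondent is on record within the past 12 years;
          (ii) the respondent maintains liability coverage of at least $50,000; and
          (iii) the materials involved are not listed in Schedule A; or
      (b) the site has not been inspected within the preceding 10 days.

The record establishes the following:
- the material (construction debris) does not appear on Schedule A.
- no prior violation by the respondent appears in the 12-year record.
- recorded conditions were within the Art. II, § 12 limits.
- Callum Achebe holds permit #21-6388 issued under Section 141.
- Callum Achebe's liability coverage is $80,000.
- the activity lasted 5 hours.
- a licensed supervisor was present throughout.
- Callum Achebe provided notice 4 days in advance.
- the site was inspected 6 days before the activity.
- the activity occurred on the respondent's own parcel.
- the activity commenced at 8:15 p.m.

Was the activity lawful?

Yes — lawful.

(i) own property — satisfied.
(ii) not (weather ok) — not satisfied.
(iii) start within hours — fails.
So (a) is not satisfied (T AND F AND F).
(i) supervisor present — met.
(ii) ≤ 12 hrs duration — met.
So (b) is satisfied (T AND T).
(c) ≥7 days' notice — not satisfied.
(1) = F OR T OR F = true.
(i) no prior violation — satisfied.
(ii) coverage ≥ $50,000 — met.
(iii) not (Schedule A material) — holds.
(a): T AND T AND T → true.
(b) not (site inspected) — not met.
So (2) is satisfied (T OR F).
Overall: T AND T → true.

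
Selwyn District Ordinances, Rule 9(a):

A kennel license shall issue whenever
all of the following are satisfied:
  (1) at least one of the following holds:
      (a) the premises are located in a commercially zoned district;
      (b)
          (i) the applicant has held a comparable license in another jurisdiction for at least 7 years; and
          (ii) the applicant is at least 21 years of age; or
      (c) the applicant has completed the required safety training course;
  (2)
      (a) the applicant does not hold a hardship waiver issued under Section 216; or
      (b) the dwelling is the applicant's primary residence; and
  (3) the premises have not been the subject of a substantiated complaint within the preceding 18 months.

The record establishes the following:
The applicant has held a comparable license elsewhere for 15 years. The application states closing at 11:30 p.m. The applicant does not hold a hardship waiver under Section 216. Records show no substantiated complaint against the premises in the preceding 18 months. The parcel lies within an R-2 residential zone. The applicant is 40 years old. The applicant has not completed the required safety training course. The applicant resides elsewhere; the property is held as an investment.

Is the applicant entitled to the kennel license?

Yes — granted.

(a) commercially zoned — not met.
(i) prior license ≥ 7 yr — holds.
(ii) age ≥ 21 — holds.
(b) = T AND T = true.
(c) safety training — fails.
(1): F OR T OR F → true.
(a) not (hardship waiver) — holds.
(b) primary residence — not satisfied.
So (2) is satisfied (T OR F).
(3) no complaint in 18 mo. — satisfied.
Overall = T AND T AND T = true.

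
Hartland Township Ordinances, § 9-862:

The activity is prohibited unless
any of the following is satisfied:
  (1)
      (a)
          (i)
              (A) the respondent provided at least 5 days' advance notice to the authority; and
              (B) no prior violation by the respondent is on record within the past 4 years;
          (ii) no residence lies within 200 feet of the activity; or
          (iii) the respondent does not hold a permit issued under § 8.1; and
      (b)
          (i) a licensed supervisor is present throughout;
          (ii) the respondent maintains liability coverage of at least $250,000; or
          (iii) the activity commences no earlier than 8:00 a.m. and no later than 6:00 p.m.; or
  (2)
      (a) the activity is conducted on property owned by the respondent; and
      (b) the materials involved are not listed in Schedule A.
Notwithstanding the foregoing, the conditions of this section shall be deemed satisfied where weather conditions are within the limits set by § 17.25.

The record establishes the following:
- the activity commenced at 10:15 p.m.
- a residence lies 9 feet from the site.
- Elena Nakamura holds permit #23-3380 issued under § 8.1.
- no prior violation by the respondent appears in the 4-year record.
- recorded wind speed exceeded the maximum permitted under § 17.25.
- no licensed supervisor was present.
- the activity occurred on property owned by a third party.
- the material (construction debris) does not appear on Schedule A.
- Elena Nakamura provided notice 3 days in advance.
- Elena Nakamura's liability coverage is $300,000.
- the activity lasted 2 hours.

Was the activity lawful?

(A) ≥5 days' notice — not satisfied.
(B) no prior violation — holds.
So (i) is not satisfied (F AND T).
(ii) no residence in 200 ft — not satisfied.
(iii) not (holds permit) — not satisfied.
So (a) is not satisfied (F OR F OR F).
(i) supervisor present — fails.
(ii) coverage ≥ $250,000 — holds.
(iii) start within hours — not satisfied.
(b): F OR T OR F → true.
(1) = F AND T = false.
(a) own property — not satisfied.
(b) not (Schedule A material) — met.
So (2) is not satisfied (F AND T).
Overall = F OR F = false.
Exception (weather ok) — not satisfied.
Result: main false OR exception false → false.

No — unlawful.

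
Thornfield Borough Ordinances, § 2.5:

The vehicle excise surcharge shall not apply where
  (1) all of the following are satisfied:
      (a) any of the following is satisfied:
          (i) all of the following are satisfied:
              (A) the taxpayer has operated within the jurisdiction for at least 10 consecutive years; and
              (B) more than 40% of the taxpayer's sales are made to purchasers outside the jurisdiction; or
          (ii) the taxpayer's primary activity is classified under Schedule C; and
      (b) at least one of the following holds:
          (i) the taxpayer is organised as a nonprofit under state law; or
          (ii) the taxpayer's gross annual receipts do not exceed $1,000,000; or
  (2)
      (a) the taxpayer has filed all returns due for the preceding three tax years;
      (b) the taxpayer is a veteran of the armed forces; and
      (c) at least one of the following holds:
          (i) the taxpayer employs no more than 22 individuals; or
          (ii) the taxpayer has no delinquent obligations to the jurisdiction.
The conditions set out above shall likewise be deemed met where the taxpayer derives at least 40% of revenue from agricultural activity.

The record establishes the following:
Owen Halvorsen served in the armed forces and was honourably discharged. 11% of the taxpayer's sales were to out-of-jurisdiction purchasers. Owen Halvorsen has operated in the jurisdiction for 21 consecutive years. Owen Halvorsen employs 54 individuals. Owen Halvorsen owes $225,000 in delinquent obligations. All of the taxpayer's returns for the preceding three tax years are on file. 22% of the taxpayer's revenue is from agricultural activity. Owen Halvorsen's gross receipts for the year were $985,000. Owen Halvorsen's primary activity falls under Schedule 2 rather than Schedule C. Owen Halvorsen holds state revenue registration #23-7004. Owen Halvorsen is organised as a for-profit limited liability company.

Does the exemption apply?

(A) ≥ 10 yrs in jurisdiction — holds.
(B) >40% out-of-jur. sales — not satisfied.
(i) = T AND F = false.
(ii) Schedule C activity — not met.
So (a) is not satisfied (F OR F).
(i) nonprofit — fails.
(ii) receipts ≤ $1,000,000 — satisfied.
(b) = F OR T = true.
So (1) is not satisfied (F AND T).
(a) returns current — satisfied.
(b) veteran — holds.
(i) ≤ 22 employees — not met.
(ii) no delinquency — not satisfied.
So (c) is not satisfied (F OR F).
(2): T AND T AND F → false.
So Overall is not satisfied (F OR F).
Exception (≥40% agricultural) — not satisfied.
Result: main false OR exception false → false.

No — not exempt.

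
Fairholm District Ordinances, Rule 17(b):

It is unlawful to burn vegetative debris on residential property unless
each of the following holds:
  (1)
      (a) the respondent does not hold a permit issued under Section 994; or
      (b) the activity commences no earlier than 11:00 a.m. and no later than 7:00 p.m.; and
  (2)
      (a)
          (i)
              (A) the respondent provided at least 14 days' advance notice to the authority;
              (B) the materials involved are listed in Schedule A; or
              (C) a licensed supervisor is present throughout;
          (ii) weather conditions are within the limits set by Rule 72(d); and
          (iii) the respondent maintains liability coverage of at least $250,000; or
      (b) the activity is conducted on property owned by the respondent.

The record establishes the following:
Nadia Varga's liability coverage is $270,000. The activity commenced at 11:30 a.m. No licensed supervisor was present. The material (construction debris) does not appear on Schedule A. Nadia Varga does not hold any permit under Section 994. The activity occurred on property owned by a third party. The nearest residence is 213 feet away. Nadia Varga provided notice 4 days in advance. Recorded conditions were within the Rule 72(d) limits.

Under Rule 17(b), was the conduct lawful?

No — unlawful.

(a) not (holds permit) — satisfied.
(b) start within hours — holds.
(1): T OR T → true.
(A) ≥14 days' notice — not satisfied.
(B) Schedule A material — not satisfied.
(C) supervisor present — not satisfied.
(i): F OR F OR F → false.
(ii) weather ok — satisfied.
(iii) coverage ≥ $250,000 — satisfied.
(a) = F AND T AND T = false.
(b) own property — not met.
So (2) is not satisfied (F OR F).
Overall = T AND F = false.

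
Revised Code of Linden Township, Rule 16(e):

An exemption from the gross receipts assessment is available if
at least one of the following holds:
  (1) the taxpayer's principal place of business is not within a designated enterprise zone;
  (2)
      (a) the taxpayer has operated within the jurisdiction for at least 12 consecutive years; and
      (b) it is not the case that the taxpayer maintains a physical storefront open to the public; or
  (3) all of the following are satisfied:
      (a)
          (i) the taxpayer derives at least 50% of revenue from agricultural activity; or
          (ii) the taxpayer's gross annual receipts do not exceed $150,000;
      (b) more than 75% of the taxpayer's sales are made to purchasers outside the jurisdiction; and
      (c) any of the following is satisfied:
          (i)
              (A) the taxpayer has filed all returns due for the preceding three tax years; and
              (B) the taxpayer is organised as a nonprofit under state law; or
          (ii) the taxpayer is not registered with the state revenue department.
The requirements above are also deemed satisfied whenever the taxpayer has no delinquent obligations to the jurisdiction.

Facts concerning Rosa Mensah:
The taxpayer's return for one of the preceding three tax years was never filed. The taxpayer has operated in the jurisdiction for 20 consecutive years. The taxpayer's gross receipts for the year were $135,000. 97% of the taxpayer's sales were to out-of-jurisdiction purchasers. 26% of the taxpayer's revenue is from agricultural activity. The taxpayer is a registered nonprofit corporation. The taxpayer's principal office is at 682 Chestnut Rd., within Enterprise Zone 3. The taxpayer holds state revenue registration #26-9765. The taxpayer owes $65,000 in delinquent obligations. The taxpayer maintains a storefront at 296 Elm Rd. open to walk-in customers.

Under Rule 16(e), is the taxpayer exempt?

(1) not (in enterprise zone) — not satisfied.
(a) ≥ 12 yrs in jurisdiction — satisfied.
(b) not (has storefront) — not satisfied.
(2) = T AND F = false.
(i) ≥50% agricultural — not met.
(ii) receipts ≤ $150,000 — holds.
So (a) is satisfied (F OR T).
(b) >75% out-of-jur. sales — satisfied.
(A) returns current — not met.
(B) nonprofit — met.
(i): F AND T → false.
(ii) not (state-registered) — not satisfied.
(c): F OR F → false.
(3) = T AND T AND F = false.
Overall = F OR F OR F = false.
Exception (no delinquency) — not satisfied.
Result: main false OR exception false → false.

No — not exempt.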